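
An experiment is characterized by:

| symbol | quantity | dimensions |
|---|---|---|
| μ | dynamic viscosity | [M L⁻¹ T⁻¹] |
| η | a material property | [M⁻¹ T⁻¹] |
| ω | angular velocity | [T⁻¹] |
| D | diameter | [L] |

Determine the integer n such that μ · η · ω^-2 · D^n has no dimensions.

1

Balance the L exponent: (1)·n from D, plus (-1) + (0) − 2·(0) = -1 from the rest, must sum to zero.
n − 1 = 0, so n = 1.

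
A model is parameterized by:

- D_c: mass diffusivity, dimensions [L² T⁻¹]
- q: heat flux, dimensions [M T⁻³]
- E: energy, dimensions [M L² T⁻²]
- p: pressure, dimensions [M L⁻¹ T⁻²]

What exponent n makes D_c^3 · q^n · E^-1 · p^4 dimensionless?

-3

Balance the M exponent: (1)·n from q, plus 3·(0) − (1) + 4·(1) = 3 from the rest, must sum to zero.
n + 3 = 0, so n = -3.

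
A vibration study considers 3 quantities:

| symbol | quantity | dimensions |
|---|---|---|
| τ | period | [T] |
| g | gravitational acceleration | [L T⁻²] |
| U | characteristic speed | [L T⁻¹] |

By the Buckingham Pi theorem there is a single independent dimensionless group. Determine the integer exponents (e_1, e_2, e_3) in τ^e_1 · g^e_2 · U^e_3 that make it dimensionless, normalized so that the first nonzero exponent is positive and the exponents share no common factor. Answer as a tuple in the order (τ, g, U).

L: e_1·(0) + e_2·(1) + e_3·(1) = 0
T: e_1·(1) + e_2·(-2) + e_3·(-1) = 0
Solving this homogeneous linear system for the smallest-integer solution (first nonzero entry positive) gives (1, 1, -1).

(1, 1, -1)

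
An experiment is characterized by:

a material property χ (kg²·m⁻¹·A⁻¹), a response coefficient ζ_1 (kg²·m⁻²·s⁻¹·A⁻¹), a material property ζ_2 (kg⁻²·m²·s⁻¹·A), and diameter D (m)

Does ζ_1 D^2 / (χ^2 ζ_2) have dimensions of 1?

Sum the exponent of each base dimension across the product:
  M: −2·[χ]_M + [ζ_1]_M − [ζ_2]_M + 2·[D]_M = −2·(2) + (2) − (-2) + 2·(0) = 0
  L: −2·[χ]_L + [ζ_1]_L − [ζ_2]_L + 2·[D]_L = −2·(-1) + (-2) − (2) + 2·(1) = 0
  T: −2·[χ]_T + [ζ_1]_T − [ζ_2]_T + 2·[D]_T = −2·(0) + (-1) − (-1) + 2·(0) = 0
  I: −2·[χ]_I + [ζ_1]_I − [ζ_2]_I + 2·[D]_I = −2·(-1) + (-1) − (1) + 2·(0) = 0
All base exponents vanish — dimensionless.

yes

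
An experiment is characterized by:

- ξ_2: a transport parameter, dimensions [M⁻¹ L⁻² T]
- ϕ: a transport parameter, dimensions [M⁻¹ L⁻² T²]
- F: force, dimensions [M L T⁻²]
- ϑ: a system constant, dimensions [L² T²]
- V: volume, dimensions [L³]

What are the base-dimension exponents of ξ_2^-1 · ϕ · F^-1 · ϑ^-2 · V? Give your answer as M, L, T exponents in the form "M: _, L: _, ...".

Collect each base-dimension exponent across the product:
  M: −(-1) + (-1) − (1) − 2·(0) + (0) = -1
  L: −(-2) + (-2) − (1) − 2·(2) + (3) = -2
  T: −(1) + (2) − (-2) − 2·(2) + (0) = -1
So the dimensions are [M⁻¹ L⁻² T⁻¹].

M: -1, L: -2, T: -1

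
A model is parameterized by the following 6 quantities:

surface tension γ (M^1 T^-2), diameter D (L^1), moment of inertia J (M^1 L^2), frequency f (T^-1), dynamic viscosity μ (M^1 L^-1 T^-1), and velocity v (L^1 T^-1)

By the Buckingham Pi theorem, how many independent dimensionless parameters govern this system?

There are 6 variables and 3 base dimensions (M, L, T).
The dimension matrix has rank 3.
Independent dimensionless groups: 6 − 3 = 3.

3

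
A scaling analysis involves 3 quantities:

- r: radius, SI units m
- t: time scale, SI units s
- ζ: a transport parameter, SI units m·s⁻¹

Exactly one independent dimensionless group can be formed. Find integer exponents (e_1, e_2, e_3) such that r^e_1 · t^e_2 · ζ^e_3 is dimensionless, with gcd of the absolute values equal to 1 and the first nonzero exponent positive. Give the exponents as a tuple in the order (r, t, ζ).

L: e_1·(1) + e_2·(0) + e_3·(1) = 0
T: e_1·(0) + e_2·(1) + e_3·(-1) = 0
Solving this homogeneous linear system for the smallest-integer solution (first nonzero entry positive) gives (1, -1, -1).

(1, -1, -1)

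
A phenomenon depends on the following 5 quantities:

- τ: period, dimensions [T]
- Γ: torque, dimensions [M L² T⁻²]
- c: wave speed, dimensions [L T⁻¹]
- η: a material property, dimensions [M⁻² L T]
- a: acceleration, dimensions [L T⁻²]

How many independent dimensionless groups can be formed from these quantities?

There are 5 variables and 3 base dimensions (M, L, T).
The dimension matrix has rank 3.
Independent dimensionless groups: 5 − 3 = 2.

2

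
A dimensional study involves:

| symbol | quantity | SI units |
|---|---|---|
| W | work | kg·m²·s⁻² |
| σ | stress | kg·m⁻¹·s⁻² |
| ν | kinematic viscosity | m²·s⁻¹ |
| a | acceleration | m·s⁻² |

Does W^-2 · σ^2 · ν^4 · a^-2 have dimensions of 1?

yes

Sum the exponent of each base dimension across the product:
  M: −2·[W]_M + 2·[σ]_M + 4·[ν]_M − 2·[a]_M = −2·(1) + 2·(1) + 4·(0) − 2·(0) = 0
  L: −2·[W]_L + 2·[σ]_L + 4·[ν]_L − 2·[a]_L = −2·(2) + 2·(-1) + 4·(2) − 2·(1) = 0
  T: −2·[W]_T + 2·[σ]_T + 4·[ν]_T − 2·[a]_T = −2·(-2) + 2·(-2) + 4·(-1) − 2·(-2) = 0
  Θ: −2·[W]_Θ + 2·[σ]_Θ + 4·[ν]_Θ − 2·[a]_Θ = −2·(0) + 2·(0) + 4·(0) − 2·(0) = 0
All base exponents vanish — dimensionless.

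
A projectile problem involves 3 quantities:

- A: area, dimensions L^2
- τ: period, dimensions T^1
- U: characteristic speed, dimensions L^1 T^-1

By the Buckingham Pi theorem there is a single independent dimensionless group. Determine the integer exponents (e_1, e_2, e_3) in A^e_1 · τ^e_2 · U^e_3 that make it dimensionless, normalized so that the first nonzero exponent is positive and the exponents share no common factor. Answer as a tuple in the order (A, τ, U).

(1, -2, -2)

L: e_1·(2) + e_2·(0) + e_3·(1) = 0
T: e_1·(0) + e_2·(1) + e_3·(-1) = 0
Solving this homogeneous linear system for the smallest-integer solution (first nonzero entry positive) gives (1, -2, -2).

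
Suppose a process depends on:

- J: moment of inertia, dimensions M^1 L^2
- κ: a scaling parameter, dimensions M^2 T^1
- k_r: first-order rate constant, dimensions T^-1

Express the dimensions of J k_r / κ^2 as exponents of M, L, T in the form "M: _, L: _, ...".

M: -3, L: 2, T: -3

Collect each base-dimension exponent across the product:
  M: (1) − 2·(2) + (0) = -3
  L: (2) − 2·(0) + (0) = 2
  T: (0) − 2·(1) + (-1) = -3
So the dimensions are [M⁻³ L² T⁻³].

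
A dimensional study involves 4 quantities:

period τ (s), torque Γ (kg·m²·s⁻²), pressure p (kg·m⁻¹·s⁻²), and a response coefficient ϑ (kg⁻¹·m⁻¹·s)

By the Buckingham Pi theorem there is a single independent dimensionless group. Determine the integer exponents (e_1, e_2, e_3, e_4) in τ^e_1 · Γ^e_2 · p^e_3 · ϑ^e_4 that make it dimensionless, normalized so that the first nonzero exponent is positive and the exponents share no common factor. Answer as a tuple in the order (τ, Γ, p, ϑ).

M: e_1·(0) + e_2·(1) + e_3·(1) + e_4·(-1) = 0
L: e_1·(0) + e_2·(2) + e_3·(-1) + e_4·(-1) = 0
T: e_1·(1) + e_2·(-2) + e_3·(-2) + e_4·(1) = 0
Solving this homogeneous linear system for the smallest-integer solution (first nonzero entry positive) gives (3, 2, 1, 3).

(3, 2, 1, 3)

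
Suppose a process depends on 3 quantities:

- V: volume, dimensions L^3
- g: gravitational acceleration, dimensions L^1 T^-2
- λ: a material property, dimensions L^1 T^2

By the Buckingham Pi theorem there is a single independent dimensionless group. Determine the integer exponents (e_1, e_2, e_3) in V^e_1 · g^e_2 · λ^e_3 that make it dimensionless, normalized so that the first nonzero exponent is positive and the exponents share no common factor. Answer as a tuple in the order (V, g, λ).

L: e_1·(3) + e_2·(1) + e_3·(1) = 0
T: e_1·(0) + e_2·(-2) + e_3·(2) = 0
Solving this homogeneous linear system for the smallest-integer solution (first nonzero entry positive) gives (2, -3, -3).

(2, -3, -3)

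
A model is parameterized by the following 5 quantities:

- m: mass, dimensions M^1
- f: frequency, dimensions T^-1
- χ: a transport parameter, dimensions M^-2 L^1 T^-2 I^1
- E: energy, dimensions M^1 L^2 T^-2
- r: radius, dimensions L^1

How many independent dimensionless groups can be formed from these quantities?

1

There are 5 variables and 4 base dimensions (M, L, T, I).
The dimension matrix has rank 4.
Independent dimensionless groups: 5 − 4 = 1.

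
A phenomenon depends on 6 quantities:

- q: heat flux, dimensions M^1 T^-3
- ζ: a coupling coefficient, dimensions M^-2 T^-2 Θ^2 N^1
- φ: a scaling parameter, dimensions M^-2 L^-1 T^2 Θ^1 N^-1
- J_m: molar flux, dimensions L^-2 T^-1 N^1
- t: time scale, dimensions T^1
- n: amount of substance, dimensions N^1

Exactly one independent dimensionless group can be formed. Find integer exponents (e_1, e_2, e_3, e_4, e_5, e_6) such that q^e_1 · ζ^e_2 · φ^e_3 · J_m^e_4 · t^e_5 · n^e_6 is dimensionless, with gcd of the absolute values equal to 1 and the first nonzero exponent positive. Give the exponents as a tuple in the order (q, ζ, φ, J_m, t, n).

(2, -1, 2, -1, -1, 4)

M: e_1·(1) + e_2·(-2) + e_3·(-2) + e_4·(0) + e_5·(0) + e_6·(0) = 0
L: e_1·(0) + e_2·(0) + e_3·(-1) + e_4·(-2) + e_5·(0) + e_6·(0) = 0
T: e_1·(-3) + e_2·(-2) + e_3·(2) + e_4·(-1) + e_5·(1) + e_6·(0) = 0
Θ: e_1·(0) + e_2·(2) + e_3·(1) + e_4·(0) + e_5·(0) + e_6·(0) = 0
N: e_1·(0) + e_2·(1) + e_3·(-1) + e_4·(1) + e_5·(0) + e_6·(1) = 0
Solving this homogeneous linear system for the smallest-integer solution (first nonzero entry positive) gives (2, -1, 2, -1, -1, 4).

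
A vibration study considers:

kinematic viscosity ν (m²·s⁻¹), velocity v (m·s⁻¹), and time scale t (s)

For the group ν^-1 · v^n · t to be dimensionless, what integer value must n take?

Balance the L exponent: (1)·n from v, plus −(2) + (0) = -2 from the rest, must sum to zero.
n − 2 = 0, so n = 2.

2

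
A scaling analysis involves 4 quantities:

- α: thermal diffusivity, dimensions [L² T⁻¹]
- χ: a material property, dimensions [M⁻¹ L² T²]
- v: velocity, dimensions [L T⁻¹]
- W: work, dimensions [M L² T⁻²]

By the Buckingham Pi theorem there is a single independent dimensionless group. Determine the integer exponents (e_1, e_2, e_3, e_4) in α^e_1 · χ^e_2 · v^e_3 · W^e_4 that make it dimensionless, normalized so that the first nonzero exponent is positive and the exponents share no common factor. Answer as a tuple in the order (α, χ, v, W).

M: e_1·(0) + e_2·(-1) + e_3·(0) + e_4·(1) = 0
L: e_1·(2) + e_2·(2) + e_3·(1) + e_4·(2) = 0
T: e_1·(-1) + e_2·(2) + e_3·(-1) + e_4·(-2) = 0
Solving this homogeneous linear system for the smallest-integer solution (first nonzero entry positive) gives (4, -1, -4, -1).

(4, -1, -4, -1)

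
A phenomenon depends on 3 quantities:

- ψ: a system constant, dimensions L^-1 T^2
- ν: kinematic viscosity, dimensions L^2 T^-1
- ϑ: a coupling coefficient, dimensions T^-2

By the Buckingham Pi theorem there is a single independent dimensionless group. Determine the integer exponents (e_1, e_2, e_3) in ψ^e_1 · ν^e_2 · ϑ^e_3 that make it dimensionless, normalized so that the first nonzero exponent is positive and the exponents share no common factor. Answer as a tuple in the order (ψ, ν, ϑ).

(4, 2, 3)

L: e_1·(-1) + e_2·(2) + e_3·(0) = 0
T: e_1·(2) + e_2·(-1) + e_3·(-2) = 0
Solving this homogeneous linear system for the smallest-integer solution (first nonzero entry positive) gives (4, 2, 3).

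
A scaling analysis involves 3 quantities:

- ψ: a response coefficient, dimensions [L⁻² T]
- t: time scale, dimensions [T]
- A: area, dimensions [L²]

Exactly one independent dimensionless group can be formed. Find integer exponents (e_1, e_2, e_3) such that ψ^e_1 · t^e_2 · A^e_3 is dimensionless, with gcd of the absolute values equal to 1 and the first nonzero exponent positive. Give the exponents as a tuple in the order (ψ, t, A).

(1, -1, 1)

L: e_1·(-2) + e_2·(0) + e_3·(2) = 0
T: e_1·(1) + e_2·(1) + e_3·(0) = 0
Solving this homogeneous linear system for the smallest-integer solution (first nonzero entry positive) gives (1, -1, 1).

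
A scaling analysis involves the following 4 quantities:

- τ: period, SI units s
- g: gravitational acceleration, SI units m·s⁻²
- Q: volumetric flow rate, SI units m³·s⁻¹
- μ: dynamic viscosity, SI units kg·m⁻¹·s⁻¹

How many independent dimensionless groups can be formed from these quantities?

1

There are 4 variables and 3 base dimensions (M, L, T).
The dimension matrix has rank 3.
Independent dimensionless groups: 4 − 3 = 1.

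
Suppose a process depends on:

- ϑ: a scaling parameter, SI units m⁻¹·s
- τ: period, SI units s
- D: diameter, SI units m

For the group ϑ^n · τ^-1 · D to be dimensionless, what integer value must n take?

Balance the L exponent: (-1)·n from ϑ, plus −(0) + (1) = 1 from the rest, must sum to zero.
−n + 1 = 0, so n = 1.

1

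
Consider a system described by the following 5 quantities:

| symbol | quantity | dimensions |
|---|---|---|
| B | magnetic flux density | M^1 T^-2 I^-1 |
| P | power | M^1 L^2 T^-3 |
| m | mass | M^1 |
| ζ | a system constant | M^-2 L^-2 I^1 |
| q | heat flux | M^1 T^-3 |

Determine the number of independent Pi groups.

There are 5 variables and 4 base dimensions (M, L, T, I).
The dimension matrix has rank 4.
Independent dimensionless groups: 5 − 4 = 1.

1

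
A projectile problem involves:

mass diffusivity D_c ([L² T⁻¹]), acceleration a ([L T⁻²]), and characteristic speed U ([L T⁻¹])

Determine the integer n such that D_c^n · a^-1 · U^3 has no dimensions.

-1

Balance the L exponent: (2)·n from D_c, plus −(1) + 3·(1) = 2 from the rest, must sum to zero.
2n + 2 = 0, so n = -1.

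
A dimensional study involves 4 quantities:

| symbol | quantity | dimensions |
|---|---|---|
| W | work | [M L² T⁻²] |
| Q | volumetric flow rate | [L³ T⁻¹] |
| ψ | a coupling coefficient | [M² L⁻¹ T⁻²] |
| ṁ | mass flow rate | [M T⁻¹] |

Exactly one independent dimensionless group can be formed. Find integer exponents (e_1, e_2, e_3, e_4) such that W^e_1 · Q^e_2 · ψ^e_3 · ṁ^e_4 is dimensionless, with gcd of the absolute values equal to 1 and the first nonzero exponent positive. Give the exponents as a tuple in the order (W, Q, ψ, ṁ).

M: e_1·(1) + e_2·(0) + e_3·(2) + e_4·(1) = 0
L: e_1·(2) + e_2·(3) + e_3·(-1) + e_4·(0) = 0
T: e_1·(-2) + e_2·(-1) + e_3·(-2) + e_4·(-1) = 0
Solving this homogeneous linear system for the smallest-integer solution (first nonzero entry positive) gives (1, -1, -1, 1).

(1, -1, -1, 1)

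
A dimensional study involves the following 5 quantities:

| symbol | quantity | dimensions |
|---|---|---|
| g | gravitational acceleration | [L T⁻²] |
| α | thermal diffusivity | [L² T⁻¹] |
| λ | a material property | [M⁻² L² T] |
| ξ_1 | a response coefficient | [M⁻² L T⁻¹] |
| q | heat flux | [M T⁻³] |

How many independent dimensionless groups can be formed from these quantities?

2

There are 5 variables and 3 base dimensions (M, L, T).
The dimension matrix has rank 3.
Independent dimensionless groups: 5 − 3 = 2.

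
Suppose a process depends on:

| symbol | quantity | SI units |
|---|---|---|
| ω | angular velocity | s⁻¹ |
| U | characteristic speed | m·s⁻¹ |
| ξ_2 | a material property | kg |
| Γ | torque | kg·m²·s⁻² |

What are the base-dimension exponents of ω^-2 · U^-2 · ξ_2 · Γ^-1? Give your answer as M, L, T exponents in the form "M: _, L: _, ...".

M: 0, L: -4, T: 6

Collect each base-dimension exponent across the product:
  M: −2·(0) − 2·(0) + (1) − (1) = 0
  L: −2·(0) − 2·(1) + (0) − (2) = -4
  T: −2·(-1) − 2·(-1) + (0) − (-2) = 6
So the dimensions are [L⁻⁴ T⁶].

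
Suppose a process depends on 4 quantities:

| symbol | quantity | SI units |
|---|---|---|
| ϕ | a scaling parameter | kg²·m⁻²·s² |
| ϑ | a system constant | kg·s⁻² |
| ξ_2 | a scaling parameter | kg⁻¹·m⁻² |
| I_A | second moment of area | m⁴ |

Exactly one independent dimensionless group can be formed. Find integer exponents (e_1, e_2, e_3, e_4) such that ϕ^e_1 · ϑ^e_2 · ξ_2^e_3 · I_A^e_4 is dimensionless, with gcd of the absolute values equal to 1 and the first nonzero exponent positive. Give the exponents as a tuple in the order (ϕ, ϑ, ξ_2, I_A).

M: e_1·(2) + e_2·(1) + e_3·(-1) + e_4·(0) = 0
L: e_1·(-2) + e_2·(0) + e_3·(-2) + e_4·(4) = 0
T: e_1·(2) + e_2·(-2) + e_3·(0) + e_4·(0) = 0
Solving this homogeneous linear system for the smallest-integer solution (first nonzero entry positive) gives (1, 1, 3, 2).

(1, 1, 3, 2)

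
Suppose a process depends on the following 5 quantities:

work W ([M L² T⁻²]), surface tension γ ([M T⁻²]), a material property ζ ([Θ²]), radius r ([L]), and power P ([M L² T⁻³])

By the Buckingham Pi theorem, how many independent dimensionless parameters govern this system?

There are 5 variables and 4 base dimensions (M, L, T, Θ).
The dimension matrix has rank 4.
Independent dimensionless groups: 5 − 4 = 1.

1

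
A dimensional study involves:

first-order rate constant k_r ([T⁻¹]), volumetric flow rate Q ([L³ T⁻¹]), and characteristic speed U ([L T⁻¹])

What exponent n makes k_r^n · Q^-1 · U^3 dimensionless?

-2

Balance the T exponent: (-1)·n from k_r, plus −(-1) + 3·(-1) = -2 from the rest, must sum to zero.
−n − 2 = 0, so n = -2.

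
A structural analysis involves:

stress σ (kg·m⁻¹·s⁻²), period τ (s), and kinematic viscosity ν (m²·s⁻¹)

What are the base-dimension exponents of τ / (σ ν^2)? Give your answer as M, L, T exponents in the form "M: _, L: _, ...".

M: -1, L: -3, T: 5

Collect each base-dimension exponent across the product:
  M: −(1) + (0) − 2·(0) = -1
  L: −(-1) + (0) − 2·(2) = -3
  T: −(-2) + (1) − 2·(-1) = 5
So the dimensions are [M⁻¹ L⁻³ T⁵].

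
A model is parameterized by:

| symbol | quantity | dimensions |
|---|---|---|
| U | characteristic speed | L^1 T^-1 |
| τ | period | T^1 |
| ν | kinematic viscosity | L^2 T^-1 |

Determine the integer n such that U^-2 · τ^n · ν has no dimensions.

-1

Balance the T exponent: (1)·n from τ, plus −2·(-1) + (-1) = 1 from the rest, must sum to zero.
n + 1 = 0, so n = -1.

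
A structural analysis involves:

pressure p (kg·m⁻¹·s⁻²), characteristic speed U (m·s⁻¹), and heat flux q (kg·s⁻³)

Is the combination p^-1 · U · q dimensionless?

no

Sum the exponent of each base dimension across the product:
  M: −[p]_M + [U]_M + [q]_M = −(1) + (0) + (1) = 0
  L: −[p]_L + [U]_L + [q]_L = −(-1) + (1) + (0) = 2
  T: −[p]_T + [U]_T + [q]_T = −(-2) + (-1) + (-3) = -2
Net dimensions [L² T⁻²] ≠ [1] — not dimensionless.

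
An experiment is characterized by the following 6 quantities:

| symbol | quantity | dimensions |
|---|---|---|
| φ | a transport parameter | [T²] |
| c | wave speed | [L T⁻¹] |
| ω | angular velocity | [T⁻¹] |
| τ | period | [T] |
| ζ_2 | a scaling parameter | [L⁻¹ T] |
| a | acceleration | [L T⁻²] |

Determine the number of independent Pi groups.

There are 6 variables and 2 base dimensions (L, T).
The dimension matrix has rank 2.
Independent dimensionless groups: 6 − 2 = 4.

4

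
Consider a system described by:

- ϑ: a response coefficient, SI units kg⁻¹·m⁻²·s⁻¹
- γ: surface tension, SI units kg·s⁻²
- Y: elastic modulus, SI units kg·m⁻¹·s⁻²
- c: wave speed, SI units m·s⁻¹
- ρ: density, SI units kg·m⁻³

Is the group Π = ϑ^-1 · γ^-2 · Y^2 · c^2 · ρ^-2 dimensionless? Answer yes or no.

no

Sum the exponent of each base dimension across the product:
  M: −[ϑ]_M − 2·[γ]_M + 2·[Y]_M + 2·[c]_M − 2·[ρ]_M = −(-1) − 2·(1) + 2·(1) + 2·(0) − 2·(1) = -1
  L: −[ϑ]_L − 2·[γ]_L + 2·[Y]_L + 2·[c]_L − 2·[ρ]_L = −(-2) − 2·(0) + 2·(-1) + 2·(1) − 2·(-3) = 8
  T: −[ϑ]_T − 2·[γ]_T + 2·[Y]_T + 2·[c]_T − 2·[ρ]_T = −(-1) − 2·(-2) + 2·(-2) + 2·(-1) − 2·(0) = -1
Net dimensions [M⁻¹ L⁸ T⁻¹] ≠ [1] — not dimensionless.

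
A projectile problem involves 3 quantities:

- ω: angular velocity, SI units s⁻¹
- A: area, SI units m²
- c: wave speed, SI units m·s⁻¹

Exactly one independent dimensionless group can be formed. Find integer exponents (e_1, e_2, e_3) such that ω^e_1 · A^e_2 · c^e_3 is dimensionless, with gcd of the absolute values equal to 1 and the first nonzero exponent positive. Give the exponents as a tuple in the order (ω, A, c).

L: e_1·(0) + e_2·(2) + e_3·(1) = 0
T: e_1·(-1) + e_2·(0) + e_3·(-1) = 0
Solving this homogeneous linear system for the smallest-integer solution (first nonzero entry positive) gives (2, 1, -2).

(2, 1, -2)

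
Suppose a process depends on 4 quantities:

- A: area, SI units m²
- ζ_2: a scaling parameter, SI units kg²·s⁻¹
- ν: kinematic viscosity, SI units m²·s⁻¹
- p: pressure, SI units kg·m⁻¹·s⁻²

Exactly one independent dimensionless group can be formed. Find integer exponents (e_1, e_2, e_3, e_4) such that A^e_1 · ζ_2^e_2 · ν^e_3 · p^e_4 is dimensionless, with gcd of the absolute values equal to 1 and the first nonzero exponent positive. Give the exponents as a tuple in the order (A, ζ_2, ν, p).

M: e_1·(0) + e_2·(2) + e_3·(0) + e_4·(1) = 0
L: e_1·(2) + e_2·(0) + e_3·(2) + e_4·(-1) = 0
T: e_1·(0) + e_2·(-1) + e_3·(-1) + e_4·(-2) = 0
Solving this homogeneous linear system for the smallest-integer solution (first nonzero entry positive) gives (4, -1, -3, 2).

(4, -1, -3, 2)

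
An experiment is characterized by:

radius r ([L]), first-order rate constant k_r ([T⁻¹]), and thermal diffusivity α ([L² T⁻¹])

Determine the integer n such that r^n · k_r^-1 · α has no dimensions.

Balance the L exponent: (1)·n from r, plus −(0) + (2) = 2 from the rest, must sum to zero.
n + 2 = 0, so n = -2.

-2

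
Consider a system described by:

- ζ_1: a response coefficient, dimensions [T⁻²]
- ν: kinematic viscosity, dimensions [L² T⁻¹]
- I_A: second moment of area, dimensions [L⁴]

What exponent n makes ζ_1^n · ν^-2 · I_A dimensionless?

Balance the T exponent: (-2)·n from ζ_1, plus −2·(-1) + (0) = 2 from the rest, must sum to zero.
-2n + 2 = 0, so n = 1.

1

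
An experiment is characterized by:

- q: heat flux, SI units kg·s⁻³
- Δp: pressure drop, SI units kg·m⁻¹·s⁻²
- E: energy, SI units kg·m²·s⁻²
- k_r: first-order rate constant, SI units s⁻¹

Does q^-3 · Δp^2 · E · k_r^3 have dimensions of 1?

yes

Sum the exponent of each base dimension across the product:
  M: −3·[q]_M + 2·[Δp]_M + [E]_M + 3·[k_r]_M = −3·(1) + 2·(1) + (1) + 3·(0) = 0
  L: −3·[q]_L + 2·[Δp]_L + [E]_L + 3·[k_r]_L = −3·(0) + 2·(-1) + (2) + 3·(0) = 0
  T: −3·[q]_T + 2·[Δp]_T + [E]_T + 3·[k_r]_T = −3·(-3) + 2·(-2) + (-2) + 3·(-1) = 0
All base exponents vanish — dimensionless.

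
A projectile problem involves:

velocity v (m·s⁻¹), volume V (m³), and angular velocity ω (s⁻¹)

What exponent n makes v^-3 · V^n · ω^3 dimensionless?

Balance the L exponent: (3)·n from V, plus −3·(1) + 3·(0) = -3 from the rest, must sum to zero.
3n − 3 = 0, so n = 1.

1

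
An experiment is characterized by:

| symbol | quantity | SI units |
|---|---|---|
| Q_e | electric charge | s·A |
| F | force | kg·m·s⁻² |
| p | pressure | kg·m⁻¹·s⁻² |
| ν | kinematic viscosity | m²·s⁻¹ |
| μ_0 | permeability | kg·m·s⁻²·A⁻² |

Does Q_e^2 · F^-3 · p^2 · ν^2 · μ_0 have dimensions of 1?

yes

Sum the exponent of each base dimension across the product:
  M: 2·[Q_e]_M − 3·[F]_M + 2·[p]_M + 2·[ν]_M + [μ_0]_M = 2·(0) − 3·(1) + 2·(1) + 2·(0) + (1) = 0
  L: 2·[Q_e]_L − 3·[F]_L + 2·[p]_L + 2·[ν]_L + [μ_0]_L = 2·(0) − 3·(1) + 2·(-1) + 2·(2) + (1) = 0
  T: 2·[Q_e]_T − 3·[F]_T + 2·[p]_T + 2·[ν]_T + [μ_0]_T = 2·(1) − 3·(-2) + 2·(-2) + 2·(-1) + (-2) = 0
  I: 2·[Q_e]_I − 3·[F]_I + 2·[p]_I + 2·[ν]_I + [μ_0]_I = 2·(1) − 3·(0) + 2·(0) + 2·(0) + (-2) = 0
All base exponents vanish — dimensionless.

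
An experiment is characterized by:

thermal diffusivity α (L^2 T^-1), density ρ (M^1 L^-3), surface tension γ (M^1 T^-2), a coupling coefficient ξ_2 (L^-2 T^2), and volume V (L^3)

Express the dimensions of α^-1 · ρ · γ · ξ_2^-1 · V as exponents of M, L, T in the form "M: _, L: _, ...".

M: 2, L: 0, T: -3

Collect each base-dimension exponent across the product:
  M: −(0) + (1) + (1) − (0) + (0) = 2
  L: −(2) + (-3) + (0) − (-2) + (3) = 0
  T: −(-1) + (0) + (-2) − (2) + (0) = -3
So the dimensions are [M² T⁻³].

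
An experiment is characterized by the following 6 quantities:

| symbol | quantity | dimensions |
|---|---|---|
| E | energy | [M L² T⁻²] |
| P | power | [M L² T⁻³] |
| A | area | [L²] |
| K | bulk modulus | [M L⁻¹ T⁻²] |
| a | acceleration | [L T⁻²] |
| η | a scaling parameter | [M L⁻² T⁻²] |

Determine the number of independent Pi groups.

3

There are 6 variables and 3 base dimensions (M, L, T).
The dimension matrix has rank 3.
Independent dimensionless groups: 6 − 3 = 3.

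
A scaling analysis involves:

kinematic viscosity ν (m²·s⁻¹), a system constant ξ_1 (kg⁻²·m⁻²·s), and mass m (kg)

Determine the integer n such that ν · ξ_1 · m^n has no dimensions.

2

Balance the M exponent: (1)·n from m, plus (0) + (-2) = -2 from the rest, must sum to zero.
n − 2 = 0, so n = 2.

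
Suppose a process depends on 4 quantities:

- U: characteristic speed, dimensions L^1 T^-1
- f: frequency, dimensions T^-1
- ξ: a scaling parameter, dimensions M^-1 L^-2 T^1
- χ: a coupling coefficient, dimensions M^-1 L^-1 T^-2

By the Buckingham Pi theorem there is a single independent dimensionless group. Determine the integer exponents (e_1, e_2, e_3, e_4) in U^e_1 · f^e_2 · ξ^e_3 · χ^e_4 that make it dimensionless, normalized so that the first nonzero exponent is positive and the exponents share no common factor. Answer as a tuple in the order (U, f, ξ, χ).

(1, 2, 1, -1)

M: e_1·(0) + e_2·(0) + e_3·(-1) + e_4·(-1) = 0
L: e_1·(1) + e_2·(0) + e_3·(-2) + e_4·(-1) = 0
T: e_1·(-1) + e_2·(-1) + e_3·(1) + e_4·(-2) = 0
Solving this homogeneous linear system for the smallest-integer solution (first nonzero entry positive) gives (1, 2, 1, -1).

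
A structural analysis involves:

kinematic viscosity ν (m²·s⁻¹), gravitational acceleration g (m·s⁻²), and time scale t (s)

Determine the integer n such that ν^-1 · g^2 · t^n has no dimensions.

3

Balance the T exponent: (1)·n from t, plus −(-1) + 2·(-2) = -3 from the rest, must sum to zero.
n − 3 = 0, so n = 3.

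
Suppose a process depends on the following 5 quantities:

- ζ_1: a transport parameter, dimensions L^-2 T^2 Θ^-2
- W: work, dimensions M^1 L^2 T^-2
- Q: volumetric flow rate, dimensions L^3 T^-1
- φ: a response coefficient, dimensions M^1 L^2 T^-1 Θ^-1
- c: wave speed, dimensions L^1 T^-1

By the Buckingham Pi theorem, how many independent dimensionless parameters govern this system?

1

There are 5 variables and 4 base dimensions (M, L, T, Θ).
The dimension matrix has rank 4.
Independent dimensionless groups: 5 − 4 = 1.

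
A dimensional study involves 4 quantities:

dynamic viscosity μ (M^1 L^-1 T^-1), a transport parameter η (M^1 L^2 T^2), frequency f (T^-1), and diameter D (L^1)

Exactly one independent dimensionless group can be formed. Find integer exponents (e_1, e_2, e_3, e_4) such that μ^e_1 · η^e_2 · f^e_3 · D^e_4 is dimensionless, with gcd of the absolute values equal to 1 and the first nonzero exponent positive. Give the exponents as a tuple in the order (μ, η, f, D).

(1, -1, -3, 3)

M: e_1·(1) + e_2·(1) + e_3·(0) + e_4·(0) = 0
L: e_1·(-1) + e_2·(2) + e_3·(0) + e_4·(1) = 0
T: e_1·(-1) + e_2·(2) + e_3·(-1) + e_4·(0) = 0
Solving this homogeneous linear system for the smallest-integer solution (first nonzero entry positive) gives (1, -1, -3, 3).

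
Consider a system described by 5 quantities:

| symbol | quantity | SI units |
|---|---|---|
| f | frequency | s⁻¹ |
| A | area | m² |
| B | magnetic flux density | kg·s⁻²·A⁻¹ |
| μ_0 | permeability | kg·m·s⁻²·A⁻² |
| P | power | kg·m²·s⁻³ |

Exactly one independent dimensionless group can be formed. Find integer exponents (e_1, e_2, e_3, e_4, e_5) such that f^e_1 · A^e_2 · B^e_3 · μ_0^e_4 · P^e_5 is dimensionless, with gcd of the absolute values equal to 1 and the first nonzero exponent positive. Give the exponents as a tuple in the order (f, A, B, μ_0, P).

(2, 3, 4, -2, -2)

M: e_1·(0) + e_2·(0) + e_3·(1) + e_4·(1) + e_5·(1) = 0
L: e_1·(0) + e_2·(2) + e_3·(0) + e_4·(1) + e_5·(2) = 0
T: e_1·(-1) + e_2·(0) + e_3·(-2) + e_4·(-2) + e_5·(-3) = 0
I: e_1·(0) + e_2·(0) + e_3·(-1) + e_4·(-2) + e_5·(0) = 0
Solving this homogeneous linear system for the smallest-integer solution (first nonzero entry positive) gives (2, 3, 4, -2, -2).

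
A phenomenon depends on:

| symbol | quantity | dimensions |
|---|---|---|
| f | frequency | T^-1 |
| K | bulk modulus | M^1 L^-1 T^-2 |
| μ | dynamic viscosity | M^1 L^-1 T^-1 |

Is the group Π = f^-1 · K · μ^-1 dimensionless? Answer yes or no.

yes

Sum the exponent of each base dimension across the product:
  M: −[f]_M + [K]_M − [μ]_M = −(0) + (1) − (1) = 0
  L: −[f]_L + [K]_L − [μ]_L = −(0) + (-1) − (-1) = 0
  T: −[f]_T + [K]_T − [μ]_T = −(-1) + (-2) − (-1) = 0
All base exponents vanish — dimensionless.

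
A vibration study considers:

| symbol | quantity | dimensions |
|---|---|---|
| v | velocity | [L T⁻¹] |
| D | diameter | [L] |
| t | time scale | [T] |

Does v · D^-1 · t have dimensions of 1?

yes

Sum the exponent of each base dimension across the product:
  L: [v]_L − [D]_L + [t]_L = (1) − (1) + (0) = 0
  T: [v]_T − [D]_T + [t]_T = (-1) − (0) + (1) = 0
All base exponents vanish — dimensionless.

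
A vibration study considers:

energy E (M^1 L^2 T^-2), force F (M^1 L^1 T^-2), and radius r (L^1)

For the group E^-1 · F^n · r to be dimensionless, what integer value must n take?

Balance the M exponent: (1)·n from F, plus −(1) + (0) = -1 from the rest, must sum to zero.
n − 1 = 0, so n = 1.

1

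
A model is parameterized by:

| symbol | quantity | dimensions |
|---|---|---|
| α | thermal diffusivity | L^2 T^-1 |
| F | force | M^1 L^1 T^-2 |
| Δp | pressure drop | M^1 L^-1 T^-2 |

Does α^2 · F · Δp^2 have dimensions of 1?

no

Sum the exponent of each base dimension across the product:
  M: 2·[α]_M + [F]_M + 2·[Δp]_M = 2·(0) + (1) + 2·(1) = 3
  L: 2·[α]_L + [F]_L + 2·[Δp]_L = 2·(2) + (1) + 2·(-1) = 3
  T: 2·[α]_T + [F]_T + 2·[Δp]_T = 2·(-1) + (-2) + 2·(-2) = -8
Net dimensions [M³ L³ T⁻⁸] ≠ [1] — not dimensionless.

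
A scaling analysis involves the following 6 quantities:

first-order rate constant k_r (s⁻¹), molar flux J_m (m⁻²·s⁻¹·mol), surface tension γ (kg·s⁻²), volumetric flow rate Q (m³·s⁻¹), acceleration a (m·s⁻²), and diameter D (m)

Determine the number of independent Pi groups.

2

There are 6 variables and 4 base dimensions (M, L, T, N).
The dimension matrix has rank 4.
Independent dimensionless groups: 6 − 4 = 2.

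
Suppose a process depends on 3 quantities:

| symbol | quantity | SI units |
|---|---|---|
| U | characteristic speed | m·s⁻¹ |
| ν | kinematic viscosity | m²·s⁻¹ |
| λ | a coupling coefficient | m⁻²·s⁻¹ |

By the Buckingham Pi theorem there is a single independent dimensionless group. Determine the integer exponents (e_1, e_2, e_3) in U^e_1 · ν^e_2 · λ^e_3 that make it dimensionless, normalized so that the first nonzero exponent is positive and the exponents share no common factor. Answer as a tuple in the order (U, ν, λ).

(4, -3, -1)

L: e_1·(1) + e_2·(2) + e_3·(-2) = 0
T: e_1·(-1) + e_2·(-1) + e_3·(-1) = 0
Solving this homogeneous linear system for the smallest-integer solution (first nonzero entry positive) gives (4, -3, -1).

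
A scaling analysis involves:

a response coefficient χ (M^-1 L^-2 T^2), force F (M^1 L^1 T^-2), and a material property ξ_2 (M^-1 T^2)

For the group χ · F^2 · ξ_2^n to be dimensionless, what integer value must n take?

Balance the M exponent: (-1)·n from ξ_2, plus (-1) + 2·(1) = 1 from the rest, must sum to zero.
−n + 1 = 0, so n = 1.

1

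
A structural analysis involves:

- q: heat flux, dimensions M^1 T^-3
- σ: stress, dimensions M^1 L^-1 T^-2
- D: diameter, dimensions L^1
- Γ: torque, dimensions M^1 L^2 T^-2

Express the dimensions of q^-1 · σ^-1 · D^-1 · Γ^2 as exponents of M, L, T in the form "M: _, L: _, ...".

M: 0, L: 4, T: 1

Collect each base-dimension exponent across the product:
  M: −(1) − (1) − (0) + 2·(1) = 0
  L: −(0) − (-1) − (1) + 2·(2) = 4
  T: −(-3) − (-2) − (0) + 2·(-2) = 1
So the dimensions are [L⁴ T].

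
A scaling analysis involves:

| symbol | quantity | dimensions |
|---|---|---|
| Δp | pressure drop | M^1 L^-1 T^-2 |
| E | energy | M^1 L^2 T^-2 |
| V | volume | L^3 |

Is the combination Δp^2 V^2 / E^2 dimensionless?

Sum the exponent of each base dimension across the product:
  M: 2·[Δp]_M − 2·[E]_M + 2·[V]_M = 2·(1) − 2·(1) + 2·(0) = 0
  L: 2·[Δp]_L − 2·[E]_L + 2·[V]_L = 2·(-1) − 2·(2) + 2·(3) = 0
  T: 2·[Δp]_T − 2·[E]_T + 2·[V]_T = 2·(-2) − 2·(-2) + 2·(0) = 0
  Θ: 2·[Δp]_Θ − 2·[E]_Θ + 2·[V]_Θ = 2·(0) − 2·(0) + 2·(0) = 0
All base exponents vanish — dimensionless.

yes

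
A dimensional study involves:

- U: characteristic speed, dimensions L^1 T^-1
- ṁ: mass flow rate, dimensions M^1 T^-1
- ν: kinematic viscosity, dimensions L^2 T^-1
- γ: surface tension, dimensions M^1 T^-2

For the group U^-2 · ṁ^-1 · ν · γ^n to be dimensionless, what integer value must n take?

Balance the M exponent: (1)·n from γ, plus −2·(0) − (1) + (0) = -1 from the rest, must sum to zero.
n − 1 = 0, so n = 1.

1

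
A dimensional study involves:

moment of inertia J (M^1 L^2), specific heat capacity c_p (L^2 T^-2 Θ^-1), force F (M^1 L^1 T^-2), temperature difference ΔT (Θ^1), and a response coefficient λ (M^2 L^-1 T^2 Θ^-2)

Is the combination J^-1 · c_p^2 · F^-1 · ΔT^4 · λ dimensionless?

Sum the exponent of each base dimension across the product:
  M: −[J]_M + 2·[c_p]_M − [F]_M + 4·[ΔT]_M + [λ]_M = −(1) + 2·(0) − (1) + 4·(0) + (2) = 0
  L: −[J]_L + 2·[c_p]_L − [F]_L + 4·[ΔT]_L + [λ]_L = −(2) + 2·(2) − (1) + 4·(0) + (-1) = 0
  T: −[J]_T + 2·[c_p]_T − [F]_T + 4·[ΔT]_T + [λ]_T = −(0) + 2·(-2) − (-2) + 4·(0) + (2) = 0
  Θ: −[J]_Θ + 2·[c_p]_Θ − [F]_Θ + 4·[ΔT]_Θ + [λ]_Θ = −(0) + 2·(-1) − (0) + 4·(1) + (-2) = 0
All base exponents vanish — dimensionless.

yes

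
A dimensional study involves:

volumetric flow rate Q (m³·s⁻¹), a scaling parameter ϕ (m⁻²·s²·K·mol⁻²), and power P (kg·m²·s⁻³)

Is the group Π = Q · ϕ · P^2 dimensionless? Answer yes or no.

no

Sum the exponent of each base dimension across the product:
  M: [Q]_M + [ϕ]_M + 2·[P]_M = (0) + (0) + 2·(1) = 2
  L: [Q]_L + [ϕ]_L + 2·[P]_L = (3) + (-2) + 2·(2) = 5
  T: [Q]_T + [ϕ]_T + 2·[P]_T = (-1) + (2) + 2·(-3) = -5
  Θ: [Q]_Θ + [ϕ]_Θ + 2·[P]_Θ = (0) + (1) + 2·(0) = 1
  N: [Q]_N + [ϕ]_N + 2·[P]_N = (0) + (-2) + 2·(0) = -2
Net dimensions [M² L⁵ T⁻⁵ Θ N⁻²] ≠ [1] — not dimensionless.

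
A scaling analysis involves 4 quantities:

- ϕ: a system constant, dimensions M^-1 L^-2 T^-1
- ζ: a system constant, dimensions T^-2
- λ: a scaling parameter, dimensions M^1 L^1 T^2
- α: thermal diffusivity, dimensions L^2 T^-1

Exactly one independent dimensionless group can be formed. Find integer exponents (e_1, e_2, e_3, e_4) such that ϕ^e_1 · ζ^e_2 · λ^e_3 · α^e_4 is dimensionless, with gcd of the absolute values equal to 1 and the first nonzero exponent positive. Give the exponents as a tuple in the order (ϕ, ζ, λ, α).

M: e_1·(-1) + e_2·(0) + e_3·(1) + e_4·(0) = 0
L: e_1·(-2) + e_2·(0) + e_3·(1) + e_4·(2) = 0
T: e_1·(-1) + e_2·(-2) + e_3·(2) + e_4·(-1) = 0
Solving this homogeneous linear system for the smallest-integer solution (first nonzero entry positive) gives (4, 1, 4, 2).

(4, 1, 4, 2)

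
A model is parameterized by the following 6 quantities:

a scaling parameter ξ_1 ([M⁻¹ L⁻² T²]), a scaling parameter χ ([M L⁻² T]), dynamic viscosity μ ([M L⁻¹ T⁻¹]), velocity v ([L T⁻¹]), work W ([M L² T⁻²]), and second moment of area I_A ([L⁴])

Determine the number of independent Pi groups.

There are 6 variables and 3 base dimensions (M, L, T).
The dimension matrix has rank 3.
Independent dimensionless groups: 6 − 3 = 3.

3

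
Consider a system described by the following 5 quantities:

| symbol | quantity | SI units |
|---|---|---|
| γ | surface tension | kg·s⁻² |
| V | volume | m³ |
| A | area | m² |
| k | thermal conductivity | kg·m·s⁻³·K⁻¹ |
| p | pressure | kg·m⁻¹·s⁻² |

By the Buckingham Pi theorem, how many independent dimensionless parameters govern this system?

There are 5 variables and 4 base dimensions (M, L, T, Θ).
The dimension matrix has rank 3 (less than 4: the dimension vectors are linearly dependent).
Independent dimensionless groups: 5 − 3 = 2.

2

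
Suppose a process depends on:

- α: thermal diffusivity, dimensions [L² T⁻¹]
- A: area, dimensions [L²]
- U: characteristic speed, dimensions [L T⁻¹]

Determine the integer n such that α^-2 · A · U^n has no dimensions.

2

Balance the L exponent: (1)·n from U, plus −2·(2) + (2) = -2 from the rest, must sum to zero.
n − 2 = 0, so n = 2.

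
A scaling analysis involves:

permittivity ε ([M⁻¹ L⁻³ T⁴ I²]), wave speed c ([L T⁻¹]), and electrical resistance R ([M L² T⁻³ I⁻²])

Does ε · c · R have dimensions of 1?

yes

Sum the exponent of each base dimension across the product:
  M: [ε]_M + [c]_M + [R]_M = (-1) + (0) + (1) = 0
  L: [ε]_L + [c]_L + [R]_L = (-3) + (1) + (2) = 0
  T: [ε]_T + [c]_T + [R]_T = (4) + (-1) + (-3) = 0
  I: [ε]_I + [c]_I + [R]_I = (2) + (0) + (-2) = 0
All base exponents vanish — dimensionless.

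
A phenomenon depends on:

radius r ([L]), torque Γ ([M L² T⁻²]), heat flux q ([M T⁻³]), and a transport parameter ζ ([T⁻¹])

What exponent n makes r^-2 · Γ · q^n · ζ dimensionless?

-1

Balance the M exponent: (1)·n from q, plus −2·(0) + (1) + (0) = 1 from the rest, must sum to zero.
n + 1 = 0, so n = -1.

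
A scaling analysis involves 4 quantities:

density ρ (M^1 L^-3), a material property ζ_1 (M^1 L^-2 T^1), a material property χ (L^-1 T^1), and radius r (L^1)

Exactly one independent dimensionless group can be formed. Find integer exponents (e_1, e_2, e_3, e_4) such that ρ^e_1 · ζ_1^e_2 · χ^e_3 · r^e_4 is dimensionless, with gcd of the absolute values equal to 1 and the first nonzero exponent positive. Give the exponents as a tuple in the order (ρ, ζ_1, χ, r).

M: e_1·(1) + e_2·(1) + e_3·(0) + e_4·(0) = 0
L: e_1·(-3) + e_2·(-2) + e_3·(-1) + e_4·(1) = 0
T: e_1·(0) + e_2·(1) + e_3·(1) + e_4·(0) = 0
Solving this homogeneous linear system for the smallest-integer solution (first nonzero entry positive) gives (1, -1, 1, 2).

(1, -1, 1, 2)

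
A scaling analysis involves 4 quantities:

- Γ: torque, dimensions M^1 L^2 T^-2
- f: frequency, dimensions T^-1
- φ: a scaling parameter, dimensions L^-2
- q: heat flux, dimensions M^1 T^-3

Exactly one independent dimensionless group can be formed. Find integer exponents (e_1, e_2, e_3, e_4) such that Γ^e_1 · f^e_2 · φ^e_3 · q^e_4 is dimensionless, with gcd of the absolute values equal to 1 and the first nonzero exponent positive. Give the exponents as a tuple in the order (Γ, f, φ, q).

M: e_1·(1) + e_2·(0) + e_3·(0) + e_4·(1) = 0
L: e_1·(2) + e_2·(0) + e_3·(-2) + e_4·(0) = 0
T: e_1·(-2) + e_2·(-1) + e_3·(0) + e_4·(-3) = 0
Solving this homogeneous linear system for the smallest-integer solution (first nonzero entry positive) gives (1, 1, 1, -1).

(1, 1, 1, -1)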